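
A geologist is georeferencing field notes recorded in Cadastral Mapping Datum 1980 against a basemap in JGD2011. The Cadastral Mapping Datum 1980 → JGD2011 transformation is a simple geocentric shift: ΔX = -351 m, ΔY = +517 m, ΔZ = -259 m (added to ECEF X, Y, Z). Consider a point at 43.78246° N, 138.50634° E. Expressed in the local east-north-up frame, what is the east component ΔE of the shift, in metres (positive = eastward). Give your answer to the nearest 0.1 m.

ΔE = -154.7 m

At φ = 43.78246°, λ = 138.50634°: sin φ = 0.691922, cos φ = 0.721972, sin λ = 0.662537, cos λ = -0.749029.
ΔE = −sin λ·ΔX + cos λ·ΔY = −(0.662537)·(-351) + (-0.749029)·(517) = -154.70 m.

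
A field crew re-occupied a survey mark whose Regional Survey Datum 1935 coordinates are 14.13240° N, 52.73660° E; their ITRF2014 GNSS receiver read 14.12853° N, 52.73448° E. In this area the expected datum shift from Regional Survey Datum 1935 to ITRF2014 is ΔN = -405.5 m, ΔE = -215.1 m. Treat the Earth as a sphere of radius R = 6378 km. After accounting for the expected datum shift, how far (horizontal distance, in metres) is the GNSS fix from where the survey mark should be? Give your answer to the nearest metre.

Observed coordinate differences: Δφ = -0.00387°, Δλ = -0.00212°.
Converting to metres (1° lat = 111317 m, cos φ = 0.969734): observed ΔN = -430.8 m, observed ΔE = -228.8 m.
Subtracting the expected shift leaves a residual of -430.8 − (-405.5) = -25.3 m north and -228.8 − (-215.1) = -13.7 m east.
Residual distance = √((-25.3)² + (-13.7)²) = 28.8 m.

29 m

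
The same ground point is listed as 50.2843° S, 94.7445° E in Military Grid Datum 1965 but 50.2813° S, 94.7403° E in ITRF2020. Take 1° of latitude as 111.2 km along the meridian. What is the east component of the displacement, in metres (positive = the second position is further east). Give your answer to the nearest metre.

ΔE = -298 m

Δφ = -50.2813° − -50.2843° = +0.0030°; Δλ = 94.7403° − 94.7445° = -0.0042°.
ΔN = Δφ × 111200 = 333.6 m; ΔE = Δλ × 111200 × cos(-50.2843°) = -0.0042 × 111200 × 0.638979 = -298.4 m.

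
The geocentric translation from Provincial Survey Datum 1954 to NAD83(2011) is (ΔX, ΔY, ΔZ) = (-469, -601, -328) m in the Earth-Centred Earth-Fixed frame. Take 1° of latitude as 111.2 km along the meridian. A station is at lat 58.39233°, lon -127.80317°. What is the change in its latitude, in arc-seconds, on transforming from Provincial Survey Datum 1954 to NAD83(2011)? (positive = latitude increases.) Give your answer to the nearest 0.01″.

Δφ = -26.58″

sin φ = 0.851657, cos φ = 0.524100, sin λ = -0.790121, cos λ = -0.612951.
North component: ΔN = −sin φ cos λ·ΔX − sin φ sin λ·ΔY + cos φ·ΔZ = −(0.851657)(-0.612951)(-469) − (0.851657)(-0.790121)(-601) + (0.524100)(-328) = -821.15 m.
1° of latitude spans 111200 m, so Δφ = -821.15 / 111200 × 3600 = -26.584″.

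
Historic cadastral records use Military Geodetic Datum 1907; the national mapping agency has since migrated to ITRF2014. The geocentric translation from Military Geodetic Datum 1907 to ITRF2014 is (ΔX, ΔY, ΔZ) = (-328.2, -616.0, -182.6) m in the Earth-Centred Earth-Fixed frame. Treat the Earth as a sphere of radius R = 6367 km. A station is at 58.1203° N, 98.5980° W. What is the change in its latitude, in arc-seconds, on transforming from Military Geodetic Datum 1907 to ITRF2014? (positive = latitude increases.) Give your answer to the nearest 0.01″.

Δφ = -21.23″

sin φ = 0.849159, cos φ = 0.528138, sin λ = -0.988762, cos λ = -0.149501.
North component: ΔN = −sin φ cos λ·ΔX − sin φ sin λ·ΔY + cos φ·ΔZ = −(0.849159)(-0.149501)(-328.2) − (0.849159)(-0.988762)(-616.0) + (0.528138)(-182.6) = -655.31 m.
1° of latitude spans πR/180 = 111125 m, so Δφ = -655.31 / 111125 × 3600 = -21.229″.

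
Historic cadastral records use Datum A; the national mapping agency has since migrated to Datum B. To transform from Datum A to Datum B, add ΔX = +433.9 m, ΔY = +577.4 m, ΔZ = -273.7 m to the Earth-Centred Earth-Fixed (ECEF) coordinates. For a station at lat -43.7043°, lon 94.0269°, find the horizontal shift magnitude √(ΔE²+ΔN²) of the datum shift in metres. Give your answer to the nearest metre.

506 m

At φ = -43.7043°, λ = 94.0269°: sin φ = -0.690937, cos φ = 0.722915, sin λ = 0.997531, cos λ = -0.070225.
ΔE = −sin λ·ΔX + cos λ·ΔY = −(0.997531)·(433.9) + (-0.070225)·(577.4) = -473.38 m.
ΔN = −sin φ cos λ·ΔX − sin φ sin λ·ΔY + cos φ·ΔZ = −(-0.690937)(-0.070225)(433.9) − (-0.690937)(0.997531)(577.4) + (0.722915)(-273.7) = 179.05 m.
Horizontal magnitude = √(ΔE² + ΔN²) = √((-473.38)² + 179.05²) = 506.11 m.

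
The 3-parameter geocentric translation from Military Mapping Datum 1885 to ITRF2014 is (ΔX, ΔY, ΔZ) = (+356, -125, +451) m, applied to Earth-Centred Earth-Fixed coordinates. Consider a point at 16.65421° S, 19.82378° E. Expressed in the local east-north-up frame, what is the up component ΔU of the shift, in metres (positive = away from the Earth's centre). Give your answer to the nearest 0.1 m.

At φ = -16.65421°, λ = 19.82378°: sin φ = -0.286595, cos φ = 0.958052, sin λ = 0.339128, cos λ = 0.940740.
ΔU = cos φ cos λ·ΔX + cos φ sin λ·ΔY + sin φ·ΔZ = (0.958052)(0.940740)(356) + (0.958052)(0.339128)(-125) + (-0.286595)(451) = 150.99 m.

ΔU = 151.0 m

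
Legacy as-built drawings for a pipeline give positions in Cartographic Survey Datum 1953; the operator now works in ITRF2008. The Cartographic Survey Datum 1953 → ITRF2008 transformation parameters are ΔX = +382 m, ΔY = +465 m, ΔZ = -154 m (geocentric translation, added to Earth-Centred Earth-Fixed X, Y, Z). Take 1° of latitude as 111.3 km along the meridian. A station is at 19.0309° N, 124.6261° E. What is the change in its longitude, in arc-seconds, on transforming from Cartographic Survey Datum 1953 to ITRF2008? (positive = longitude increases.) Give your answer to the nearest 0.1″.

sin φ = 0.326078, cos φ = 0.945343, sin λ = 0.822878, cos λ = -0.568219.
East component: ΔE = −sin λ·ΔX + cos λ·ΔY = −(0.822878)(382) + (-0.568219)(465) = -578.56 m.
1° of latitude spans 111300 m; at latitude φ, 1° of longitude spans that × cos φ = 105216.7 m, so Δλ = -578.56 / 105216.7 × 3600 = -19.796″.

Δλ = -19.8″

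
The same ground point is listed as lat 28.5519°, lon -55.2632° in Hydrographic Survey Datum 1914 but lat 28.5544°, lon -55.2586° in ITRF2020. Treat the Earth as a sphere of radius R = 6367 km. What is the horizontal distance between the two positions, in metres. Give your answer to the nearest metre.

Δφ = 28.5544° − 28.5519° = +0.0025°; Δλ = -55.2586° − -55.2632° = +0.0046°.
1° along a meridian = πR/180 = 111125 m.
ΔN = Δφ × 111125 = 277.8 m; ΔE = Δλ × 111125 × cos(28.5519°) = +0.0046 × 111125 × 0.878385 = 449.0 m.
Distance = √(ΔE² + ΔN²) = √(449.0² + 277.8²) = 528.0 m.

528 m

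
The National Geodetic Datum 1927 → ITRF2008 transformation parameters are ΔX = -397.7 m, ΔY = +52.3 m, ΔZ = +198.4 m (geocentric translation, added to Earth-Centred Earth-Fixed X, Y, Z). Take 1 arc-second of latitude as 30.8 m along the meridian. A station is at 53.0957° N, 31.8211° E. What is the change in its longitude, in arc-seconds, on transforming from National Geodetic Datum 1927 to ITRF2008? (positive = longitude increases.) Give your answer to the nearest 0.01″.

Δλ = 13.74″

sin φ = 0.799640, cos φ = 0.600480, sin λ = 0.527269, cos λ = 0.849699.
East component: ΔE = −sin λ·ΔX + cos λ·ΔY = −(0.527269)(-397.7) + (0.849699)(52.3) = 254.13 m.
1° of latitude spans 3600 × 30.80 = 110880 m; at latitude φ, 1° of longitude spans that × cos φ = 66581.2 m, so Δλ = 254.13 / 66581.2 × 3600 = 13.741″.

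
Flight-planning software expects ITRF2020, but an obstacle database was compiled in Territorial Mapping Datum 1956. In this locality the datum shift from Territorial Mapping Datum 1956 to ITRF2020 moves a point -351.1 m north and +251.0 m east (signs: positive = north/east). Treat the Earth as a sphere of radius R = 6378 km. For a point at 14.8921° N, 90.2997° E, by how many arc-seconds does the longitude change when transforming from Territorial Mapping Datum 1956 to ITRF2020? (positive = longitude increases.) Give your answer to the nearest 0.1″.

Δλ = 8.4″

At latitude 14.8921°, cos φ = 0.966412.
One radian of longitude at latitude φ spans R cos φ, so Δλ = ΔE / (R cos φ) = 251.0 / (6378000 × 0.966412) = 4.0722e-05 rad = 8.399″.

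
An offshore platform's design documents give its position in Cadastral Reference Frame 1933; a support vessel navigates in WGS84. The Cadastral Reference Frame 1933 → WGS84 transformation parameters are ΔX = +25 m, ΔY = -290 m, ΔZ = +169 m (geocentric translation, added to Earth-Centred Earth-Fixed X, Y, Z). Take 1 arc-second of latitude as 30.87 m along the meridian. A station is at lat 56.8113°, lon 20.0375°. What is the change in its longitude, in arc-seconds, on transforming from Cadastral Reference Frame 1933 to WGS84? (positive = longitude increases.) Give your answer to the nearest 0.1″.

Δλ = -16.6″

sin φ = 0.836872, cos φ = 0.547398, sin λ = 0.342635, cos λ = 0.939469.
East component: ΔE = −sin λ·ΔX + cos λ·ΔY = −(0.342635)(25) + (0.939469)(-290) = -281.01 m.
1° of latitude spans 3600 × 30.87 = 111132 m; at latitude φ, 1° of longitude spans that × cos φ = 60833.5 m, so Δλ = -281.01 / 60833.5 × 3600 = -16.630″.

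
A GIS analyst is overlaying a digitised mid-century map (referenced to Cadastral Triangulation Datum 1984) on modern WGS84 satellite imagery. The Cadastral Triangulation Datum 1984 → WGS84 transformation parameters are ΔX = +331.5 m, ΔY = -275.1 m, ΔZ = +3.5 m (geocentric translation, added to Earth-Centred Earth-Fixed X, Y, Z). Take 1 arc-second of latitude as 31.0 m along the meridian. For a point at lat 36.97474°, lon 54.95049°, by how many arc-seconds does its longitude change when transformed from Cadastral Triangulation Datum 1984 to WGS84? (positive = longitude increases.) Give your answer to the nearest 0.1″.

Δλ = -17.3″

sin φ = 0.601463, cos φ = 0.798901, sin λ = 0.818656, cos λ = 0.574284.
East component: ΔE = −sin λ·ΔX + cos λ·ΔY = −(0.818656)(331.5) + (0.574284)(-275.1) = -429.37 m.
1° of latitude spans 3600 × 31.00 = 111600 m; at latitude φ, 1° of longitude spans that × cos φ = 89157.3 m, so Δλ = -429.37 / 89157.3 × 3600 = -17.337″.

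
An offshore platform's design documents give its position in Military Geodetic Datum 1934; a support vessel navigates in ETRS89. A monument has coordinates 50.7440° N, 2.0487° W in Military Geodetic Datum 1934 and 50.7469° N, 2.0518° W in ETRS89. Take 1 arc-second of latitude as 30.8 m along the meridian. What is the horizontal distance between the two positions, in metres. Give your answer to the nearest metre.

388 m

Δφ = 50.7469° − 50.7440° = +0.0029°; Δλ = -2.0518° − -2.0487° = -0.0031°.
1° of latitude = 3600 × 30.80 = 110880 m.
ΔN = Δφ × 110880 = 321.6 m; ΔE = Δλ × 110880 × cos(50.7440°) = -0.0031 × 110880 × 0.632786 = -217.5 m.
Distance = √(ΔE² + ΔN²) = √((-217.5)² + 321.6²) = 388.2 m.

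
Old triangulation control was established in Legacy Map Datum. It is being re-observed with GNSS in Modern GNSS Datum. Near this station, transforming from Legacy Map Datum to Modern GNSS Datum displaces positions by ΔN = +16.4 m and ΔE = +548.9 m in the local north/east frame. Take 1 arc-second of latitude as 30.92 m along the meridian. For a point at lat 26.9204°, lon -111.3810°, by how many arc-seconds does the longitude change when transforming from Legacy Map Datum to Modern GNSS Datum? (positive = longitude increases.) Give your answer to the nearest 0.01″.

Δλ = 19.91″

At latitude 26.9204°, cos φ = 0.891636.
1″ of longitude at this latitude = 30.92 × cos φ = 27.5694 m, so Δλ = 548.9 / 27.5694 = 19.910″.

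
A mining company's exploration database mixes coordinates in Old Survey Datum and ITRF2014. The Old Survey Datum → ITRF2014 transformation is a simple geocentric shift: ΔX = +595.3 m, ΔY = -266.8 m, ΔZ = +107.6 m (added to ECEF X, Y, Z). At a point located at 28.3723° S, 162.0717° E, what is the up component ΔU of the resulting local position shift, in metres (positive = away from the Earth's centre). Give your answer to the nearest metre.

At φ = -28.3723°, λ = 162.0717°: sin φ = -0.475199, cos φ = 0.879878, sin λ = 0.307827, cos λ = -0.951442.
ΔU = cos φ cos λ·ΔX + cos φ sin λ·ΔY + sin φ·ΔZ = (0.879878)(-0.951442)(595.3) + (0.879878)(0.307827)(-266.8) + (-0.475199)(107.6) = -621.75 m.

ΔU = -622 m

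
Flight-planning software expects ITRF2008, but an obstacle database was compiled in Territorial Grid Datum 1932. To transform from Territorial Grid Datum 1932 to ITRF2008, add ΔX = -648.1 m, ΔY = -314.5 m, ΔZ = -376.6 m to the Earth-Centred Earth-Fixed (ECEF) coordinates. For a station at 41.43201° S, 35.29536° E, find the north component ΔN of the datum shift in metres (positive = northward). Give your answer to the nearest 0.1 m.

At φ = -41.43201°, λ = 35.29536°: sin φ = -0.661731, cos φ = 0.749741, sin λ = 0.577792, cos λ = 0.816184.
ΔN = −sin φ cos λ·ΔX − sin φ sin λ·ΔY + cos φ·ΔZ = −(-0.661731)(0.816184)(-648.1) − (-0.661731)(0.577792)(-314.5) + (0.749741)(-376.6) = -752.63 m.

ΔN = -752.6 m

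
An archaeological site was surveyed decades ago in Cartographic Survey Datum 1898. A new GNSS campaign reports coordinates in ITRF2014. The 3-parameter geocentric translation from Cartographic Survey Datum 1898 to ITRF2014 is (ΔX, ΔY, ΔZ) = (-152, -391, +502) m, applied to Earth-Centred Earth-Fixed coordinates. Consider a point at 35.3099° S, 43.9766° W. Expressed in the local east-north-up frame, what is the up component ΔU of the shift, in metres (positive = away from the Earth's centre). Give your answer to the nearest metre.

At φ = -35.3099°, λ = -43.9766°: sin φ = -0.577999, cos φ = 0.816038, sin λ = -0.694365, cos λ = 0.719623.
ΔU = cos φ cos λ·ΔX + cos φ sin λ·ΔY + sin φ·ΔZ = (0.816038)(0.719623)(-152) + (0.816038)(-0.694365)(-391) + (-0.577999)(502) = -157.86 m.

ΔU = -158 m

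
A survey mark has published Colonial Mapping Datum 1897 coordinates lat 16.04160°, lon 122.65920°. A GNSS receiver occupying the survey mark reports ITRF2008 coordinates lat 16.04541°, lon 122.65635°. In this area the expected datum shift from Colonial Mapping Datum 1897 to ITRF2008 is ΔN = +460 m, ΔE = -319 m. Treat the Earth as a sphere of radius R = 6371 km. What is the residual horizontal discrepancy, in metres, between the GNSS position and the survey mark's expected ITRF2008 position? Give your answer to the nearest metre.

Observed coordinate differences: Δφ = +0.00381°, Δλ = -0.00285°.
Converting to metres (1° lat = 111195 m, cos φ = 0.961061): observed ΔN = 423.7 m, observed ΔE = -304.6 m.
Subtracting the expected shift leaves a residual of 423.7 − (460) = -36.3 m north and -304.6 − (-319) = 14.4 m east.
Residual distance = √((-36.3)² + 14.4²) = 39.1 m.

39 m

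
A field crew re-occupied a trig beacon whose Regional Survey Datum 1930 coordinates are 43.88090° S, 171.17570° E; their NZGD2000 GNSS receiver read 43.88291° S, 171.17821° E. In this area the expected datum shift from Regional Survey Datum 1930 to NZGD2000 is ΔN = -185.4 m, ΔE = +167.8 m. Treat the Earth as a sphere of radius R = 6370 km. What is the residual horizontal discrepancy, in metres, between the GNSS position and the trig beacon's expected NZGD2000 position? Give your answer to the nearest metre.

Observed coordinate differences: Δφ = -0.00201°, Δλ = +0.00251°.
Converting to metres (1° lat = 111177 m, cos φ = 0.720782): observed ΔN = -223.5 m, observed ΔE = 201.1 m.
Subtracting the expected shift leaves a residual of -223.5 − (-185.4) = -38.1 m north and 201.1 − (167.8) = 33.3 m east.
Residual distance = √((-38.1)² + 33.3²) = 50.6 m.

51 m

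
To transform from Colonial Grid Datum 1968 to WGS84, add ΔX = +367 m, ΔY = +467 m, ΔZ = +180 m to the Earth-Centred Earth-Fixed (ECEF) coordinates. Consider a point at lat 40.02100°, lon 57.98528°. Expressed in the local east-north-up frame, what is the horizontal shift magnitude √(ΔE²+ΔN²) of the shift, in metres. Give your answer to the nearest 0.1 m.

250.1 m

At φ = 40.02100°, λ = 57.98528°: sin φ = 0.643068, cos φ = 0.765809, sin λ = 0.847912, cos λ = 0.530137.
ΔE = −sin λ·ΔX + cos λ·ΔY = −(0.847912)·(367) + (0.530137)·(467) = -63.61 m.
ΔN = −sin φ cos λ·ΔX − sin φ sin λ·ΔY + cos φ·ΔZ = −(0.643068)(0.530137)(367) − (0.643068)(0.847912)(467) + (0.765809)(180) = -241.91 m.
Horizontal magnitude = √(ΔE² + ΔN²) = √((-63.61)² + (-241.91)²) = 250.13 m.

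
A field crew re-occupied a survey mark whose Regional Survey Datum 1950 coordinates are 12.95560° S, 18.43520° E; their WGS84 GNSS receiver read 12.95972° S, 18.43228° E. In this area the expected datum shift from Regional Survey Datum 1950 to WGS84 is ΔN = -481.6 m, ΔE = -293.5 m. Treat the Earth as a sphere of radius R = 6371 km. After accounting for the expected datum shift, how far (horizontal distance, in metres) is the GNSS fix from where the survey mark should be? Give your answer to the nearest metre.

Observed coordinate differences: Δφ = -0.00412°, Δλ = -0.00292°.
Converting to metres (1° lat = 111195 m, cos φ = 0.974544): observed ΔN = -458.1 m, observed ΔE = -316.4 m.
Subtracting the expected shift leaves a residual of -458.1 − (-481.6) = 23.5 m north and -316.4 − (-293.5) = -22.9 m east.
Residual distance = √(23.5² + (-22.9)²) = 32.8 m.

33 m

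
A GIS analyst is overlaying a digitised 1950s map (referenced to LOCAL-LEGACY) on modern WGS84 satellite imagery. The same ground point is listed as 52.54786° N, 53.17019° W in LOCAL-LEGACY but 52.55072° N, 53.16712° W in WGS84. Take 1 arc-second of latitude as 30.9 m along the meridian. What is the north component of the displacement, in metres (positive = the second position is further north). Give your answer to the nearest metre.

ΔN = 318 m

Δφ = 52.55072° − 52.54786° = +0.00286°; Δλ = -53.16712° − -53.17019° = +0.00307°.
1° of latitude = 3600 × 30.90 = 111240 m.
ΔN = Δφ × 111240 = 318.1 m; ΔE = Δλ × 111240 × cos(52.54786°) = +0.00307 × 111240 × 0.608099 = 207.7 m.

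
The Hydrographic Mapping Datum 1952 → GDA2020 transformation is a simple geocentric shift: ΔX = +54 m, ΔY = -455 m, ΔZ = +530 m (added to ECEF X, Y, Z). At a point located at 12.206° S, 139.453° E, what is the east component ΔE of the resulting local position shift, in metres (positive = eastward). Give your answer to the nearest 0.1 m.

ΔE = 310.6 m

The local east axis at (φ, λ) is (−sin λ, cos λ, 0), so ΔE = −sin(139.453°)·54 + cos(139.453°)·(-455) = 310.64 m.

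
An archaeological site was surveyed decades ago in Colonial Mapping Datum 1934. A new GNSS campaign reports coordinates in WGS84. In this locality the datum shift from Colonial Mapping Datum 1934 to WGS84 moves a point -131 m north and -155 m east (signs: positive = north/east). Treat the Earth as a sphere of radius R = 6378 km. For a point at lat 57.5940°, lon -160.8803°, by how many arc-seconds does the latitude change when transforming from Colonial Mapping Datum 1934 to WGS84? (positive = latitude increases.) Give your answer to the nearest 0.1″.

Δφ = -4.2″

On a sphere of radius R, 1 rad of latitude = R, so Δφ = ΔN / R = -131.0 / 6378000 = -2.0539e-05 rad = -4.237″.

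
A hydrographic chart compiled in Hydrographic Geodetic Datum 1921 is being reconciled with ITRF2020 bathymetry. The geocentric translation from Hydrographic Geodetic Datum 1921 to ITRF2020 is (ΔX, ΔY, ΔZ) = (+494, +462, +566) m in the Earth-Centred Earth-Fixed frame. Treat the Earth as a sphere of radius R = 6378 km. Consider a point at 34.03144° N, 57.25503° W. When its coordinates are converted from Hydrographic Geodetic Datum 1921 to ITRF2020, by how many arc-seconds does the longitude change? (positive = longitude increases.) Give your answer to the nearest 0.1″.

sin φ = 0.559648, cos φ = 0.828731, sin λ = -0.841087, cos λ = 0.540901.
East component: ΔE = −sin λ·ΔX + cos λ·ΔY = −(-0.841087)(494) + (0.540901)(462) = 665.39 m.
1° of latitude spans πR/180 = 111317 m; at latitude φ, 1° of longitude spans that × cos φ = 92251.9 m, so Δλ = 665.39 / 92251.9 × 3600 = 25.966″.

Δλ = 26.0″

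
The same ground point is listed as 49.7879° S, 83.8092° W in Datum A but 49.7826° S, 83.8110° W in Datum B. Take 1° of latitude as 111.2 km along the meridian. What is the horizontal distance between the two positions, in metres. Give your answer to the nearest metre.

Δφ = -49.7826° − -49.7879° = +0.0053°; Δλ = -83.8110° − -83.8092° = -0.0018°.
ΔN = Δφ × 111200 = 589.4 m; ΔE = Δλ × 111200 × cos(-49.7879°) = -0.0018 × 111200 × 0.645619 = -129.2 m.
Distance = √(ΔE² + ΔN²) = √((-129.2)² + 589.4²) = 603.4 m.

603 m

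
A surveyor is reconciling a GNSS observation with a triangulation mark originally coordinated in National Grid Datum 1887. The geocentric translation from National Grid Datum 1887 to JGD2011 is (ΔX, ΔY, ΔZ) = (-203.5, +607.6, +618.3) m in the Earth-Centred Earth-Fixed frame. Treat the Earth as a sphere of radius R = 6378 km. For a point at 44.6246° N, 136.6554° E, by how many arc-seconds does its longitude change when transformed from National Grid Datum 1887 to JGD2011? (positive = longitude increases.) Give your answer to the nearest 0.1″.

sin φ = 0.702459, cos φ = 0.711725, sin λ = 0.686385, cos λ = -0.727239.
East component: ΔE = −sin λ·ΔX + cos λ·ΔY = −(0.686385)(-203.5) + (-0.727239)(607.6) = -302.19 m.
1° of latitude spans πR/180 = 111317 m; at latitude φ, 1° of longitude spans that × cos φ = 79227.1 m, so Δλ = -302.19 / 79227.1 × 3600 = -13.731″.

Δλ = -13.7″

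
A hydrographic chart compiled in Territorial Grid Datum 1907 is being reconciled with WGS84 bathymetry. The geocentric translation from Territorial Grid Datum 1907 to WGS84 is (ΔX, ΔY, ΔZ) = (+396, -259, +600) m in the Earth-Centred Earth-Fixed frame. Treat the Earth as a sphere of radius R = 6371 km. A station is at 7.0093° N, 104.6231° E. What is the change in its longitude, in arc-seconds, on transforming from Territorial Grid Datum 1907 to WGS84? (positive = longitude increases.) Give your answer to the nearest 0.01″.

sin φ = 0.122030, cos φ = 0.992526, sin λ = 0.967607, cos λ = -0.252459.
East component: ΔE = −sin λ·ΔX + cos λ·ΔY = −(0.967607)(396) + (-0.252459)(-259) = -317.79 m.
1° of latitude spans πR/180 = 111195 m; at latitude φ, 1° of longitude spans that × cos φ = 110363.9 m, so Δλ = -317.79 / 110363.9 × 3600 = -10.366″.

Δλ = -10.37″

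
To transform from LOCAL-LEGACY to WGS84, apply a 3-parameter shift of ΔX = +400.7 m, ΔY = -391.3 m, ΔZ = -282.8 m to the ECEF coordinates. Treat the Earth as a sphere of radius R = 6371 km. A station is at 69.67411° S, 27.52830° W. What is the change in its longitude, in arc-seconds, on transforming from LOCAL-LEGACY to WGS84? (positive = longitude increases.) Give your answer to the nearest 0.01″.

sin φ = -0.937732, cos φ = 0.347359, sin λ = -0.462187, cos λ = 0.886783.
East component: ΔE = −sin λ·ΔX + cos λ·ΔY = −(-0.462187)(400.7) + (0.886783)(-391.3) = -161.80 m.
1° of latitude spans πR/180 = 111195 m; at latitude φ, 1° of longitude spans that × cos φ = 38624.6 m, so Δλ = -161.80 / 38624.6 × 3600 = -15.081″.

Δλ = -15.08″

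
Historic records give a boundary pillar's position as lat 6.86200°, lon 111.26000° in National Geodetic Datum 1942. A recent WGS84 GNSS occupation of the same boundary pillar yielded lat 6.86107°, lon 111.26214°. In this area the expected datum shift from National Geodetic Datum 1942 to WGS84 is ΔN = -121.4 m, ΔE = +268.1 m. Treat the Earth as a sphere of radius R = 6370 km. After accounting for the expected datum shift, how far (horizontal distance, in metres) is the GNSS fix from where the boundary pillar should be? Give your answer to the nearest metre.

Observed coordinate differences: Δφ = -0.00093°, Δλ = +0.00214°.
Converting to metres (1° lat = 111177 m, cos φ = 0.992837): observed ΔN = -103.4 m, observed ΔE = 236.2 m.
Subtracting the expected shift leaves a residual of -103.4 − (-121.4) = 18.0 m north and 236.2 − (268.1) = -31.9 m east.
Residual distance = √(18.0² + (-31.9)²) = 36.6 m.

37 m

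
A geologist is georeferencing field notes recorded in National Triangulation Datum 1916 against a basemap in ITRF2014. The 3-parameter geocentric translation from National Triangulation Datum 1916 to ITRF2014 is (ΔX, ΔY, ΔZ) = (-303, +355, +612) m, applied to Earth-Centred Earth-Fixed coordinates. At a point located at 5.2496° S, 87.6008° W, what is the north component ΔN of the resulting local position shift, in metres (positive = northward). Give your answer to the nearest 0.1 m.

ΔN = 575.8 m

At φ = -5.2496°, λ = -87.6008°: sin φ = -0.091495, cos φ = 0.995806, sin λ = -0.999123, cos λ = 0.041862.
ΔN = −sin φ cos λ·ΔX − sin φ sin λ·ΔY + cos φ·ΔZ = −(-0.091495)(0.041862)(-303) − (-0.091495)(-0.999123)(355) + (0.995806)(612) = 575.82 m.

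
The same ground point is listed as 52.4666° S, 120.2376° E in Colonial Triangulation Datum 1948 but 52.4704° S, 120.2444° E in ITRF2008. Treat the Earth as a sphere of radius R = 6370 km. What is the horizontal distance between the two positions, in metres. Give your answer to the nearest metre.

625 m

Δφ = -52.4704° − -52.4666° = -0.0038°; Δλ = 120.2444° − 120.2376° = +0.0068°.
1° along a meridian = πR/180 = 111177 m.
ΔN = Δφ × 111177 = -422.5 m; ΔE = Δλ × 111177 × cos(-52.4666°) = +0.0068 × 111177 × 0.609224 = 460.6 m.
Distance = √(ΔE² + ΔN²) = √(460.6² + (-422.5)²) = 625.0 m.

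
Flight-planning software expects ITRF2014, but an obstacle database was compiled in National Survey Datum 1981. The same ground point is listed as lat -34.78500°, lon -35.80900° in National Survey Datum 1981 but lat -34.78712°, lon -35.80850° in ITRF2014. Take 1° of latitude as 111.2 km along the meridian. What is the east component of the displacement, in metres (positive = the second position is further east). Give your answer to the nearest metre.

ΔE = 46 m

Δφ = -34.78712° − -34.78500° = -0.00212°; Δλ = -35.80850° − -35.80900° = +0.00050°.
ΔN = Δφ × 111200 = -235.7 m; ΔE = Δλ × 111200 × cos(-34.78500°) = +0.00050 × 111200 × 0.821299 = 45.7 m.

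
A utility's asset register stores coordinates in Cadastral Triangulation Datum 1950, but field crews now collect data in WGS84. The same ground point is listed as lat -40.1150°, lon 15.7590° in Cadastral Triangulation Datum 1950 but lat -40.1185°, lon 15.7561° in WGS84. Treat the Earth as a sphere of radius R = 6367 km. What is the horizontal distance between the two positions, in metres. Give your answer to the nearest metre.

Δφ = -40.1185° − -40.1150° = -0.0035°; Δλ = 15.7561° − 15.7590° = -0.0029°.
1° along a meridian = πR/180 = 111125 m.
ΔN = Δφ × 111125 = -388.9 m; ΔE = Δλ × 111125 × cos(-40.1150°) = -0.0029 × 111125 × 0.764753 = -246.5 m.
Distance = √(ΔE² + ΔN²) = √((-246.5)² + (-388.9)²) = 460.4 m.

460 m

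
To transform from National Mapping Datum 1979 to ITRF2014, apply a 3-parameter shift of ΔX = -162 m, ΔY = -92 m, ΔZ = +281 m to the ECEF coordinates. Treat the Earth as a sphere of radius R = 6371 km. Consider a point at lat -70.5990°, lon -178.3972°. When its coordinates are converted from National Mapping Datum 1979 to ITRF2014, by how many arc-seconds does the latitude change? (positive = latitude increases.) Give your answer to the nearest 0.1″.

Δφ = 8.0″

sin φ = -0.943217, cos φ = 0.332178, sin λ = -0.027970, cos λ = -0.999609.
North component: ΔN = −sin φ cos λ·ΔX − sin φ sin λ·ΔY + cos φ·ΔZ = −(-0.943217)(-0.999609)(-162) − (-0.943217)(-0.027970)(-92) + (0.332178)(281) = 248.51 m.
1° of latitude spans πR/180 = 111195 m, so Δφ = 248.51 / 111195 × 3600 = 8.046″.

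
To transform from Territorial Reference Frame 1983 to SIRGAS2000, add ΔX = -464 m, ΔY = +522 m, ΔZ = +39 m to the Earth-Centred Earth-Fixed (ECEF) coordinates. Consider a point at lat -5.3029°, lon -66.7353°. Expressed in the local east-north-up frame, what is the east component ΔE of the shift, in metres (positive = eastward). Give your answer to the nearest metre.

The local east axis at (φ, λ) is (−sin λ, cos λ, 0), so ΔE = −sin(-66.7353°)·(-464) + cos(-66.7353°)·522 = -220.09 m.

ΔE = -220 m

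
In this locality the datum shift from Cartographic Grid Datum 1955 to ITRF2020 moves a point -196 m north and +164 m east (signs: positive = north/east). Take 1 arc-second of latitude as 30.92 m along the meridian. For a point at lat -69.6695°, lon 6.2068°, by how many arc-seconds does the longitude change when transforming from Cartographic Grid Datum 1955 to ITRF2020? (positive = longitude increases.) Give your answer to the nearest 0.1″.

Δλ = 15.3″

At latitude -69.6695°, cos φ = 0.347435.
1″ of longitude at this latitude = 30.92 × cos φ = 10.7427 m, so Δλ = 164.0 / 10.7427 = 15.266″.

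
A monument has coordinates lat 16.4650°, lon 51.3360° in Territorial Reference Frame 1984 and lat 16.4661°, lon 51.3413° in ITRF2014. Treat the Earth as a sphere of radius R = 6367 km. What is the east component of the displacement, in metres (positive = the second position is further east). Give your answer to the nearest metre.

Δφ = 16.4661° − 16.4650° = +0.0011°; Δλ = 51.3413° − 51.3360° = +0.0053°.
1° along a meridian = πR/180 = 111125 m.
ΔN = Δφ × 111125 = 122.2 m; ΔE = Δλ × 111125 × cos(16.4650°) = +0.0053 × 111125 × 0.958993 = 564.8 m.

ΔE = 565 m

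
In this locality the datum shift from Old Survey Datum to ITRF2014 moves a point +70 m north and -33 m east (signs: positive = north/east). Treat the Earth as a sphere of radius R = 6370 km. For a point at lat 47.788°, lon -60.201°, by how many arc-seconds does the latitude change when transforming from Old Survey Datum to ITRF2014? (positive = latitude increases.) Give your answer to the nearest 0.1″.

On a sphere of radius R, 1 rad of latitude = R, so Δφ = ΔN / R = 70.0 / 6370000 = 1.0989e-05 rad = 2.267″.

Δφ = 2.3″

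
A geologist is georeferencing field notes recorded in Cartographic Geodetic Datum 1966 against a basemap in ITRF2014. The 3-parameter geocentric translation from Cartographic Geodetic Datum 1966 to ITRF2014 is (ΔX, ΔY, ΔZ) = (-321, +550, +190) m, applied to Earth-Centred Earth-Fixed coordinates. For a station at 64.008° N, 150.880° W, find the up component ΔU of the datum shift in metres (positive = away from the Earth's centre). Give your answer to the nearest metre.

At φ = 64.008°, λ = -150.880°: sin φ = 0.898855, cos φ = 0.438246, sin λ = -0.486640, cos λ = -0.873602.
ΔU = cos φ cos λ·ΔX + cos φ sin λ·ΔY + sin φ·ΔZ = (0.438246)(-0.873602)(-321) + (0.438246)(-0.486640)(550) + (0.898855)(190) = 176.38 m.

ΔU = 176 m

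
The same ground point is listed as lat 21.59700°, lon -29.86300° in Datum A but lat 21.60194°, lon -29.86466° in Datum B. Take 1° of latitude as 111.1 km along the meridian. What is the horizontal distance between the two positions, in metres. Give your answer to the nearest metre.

575 m

Δφ = 21.60194° − 21.59700° = +0.00494°; Δλ = -29.86466° − -29.86300° = -0.00166°.
ΔN = Δφ × 111100 = 548.8 m; ΔE = Δλ × 111100 × cos(21.59700°) = -0.00166 × 111100 × 0.929796 = -171.5 m.
Distance = √(ΔE² + ΔN²) = √((-171.5)² + 548.8²) = 575.0 m.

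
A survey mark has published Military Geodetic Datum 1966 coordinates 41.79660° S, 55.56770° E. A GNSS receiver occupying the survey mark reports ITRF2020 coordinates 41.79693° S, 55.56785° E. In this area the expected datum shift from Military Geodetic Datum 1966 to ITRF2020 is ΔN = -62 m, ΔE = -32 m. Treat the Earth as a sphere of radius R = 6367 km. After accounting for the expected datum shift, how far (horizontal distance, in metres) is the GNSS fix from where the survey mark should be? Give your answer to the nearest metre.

Observed coordinate differences: Δφ = -0.00033°, Δλ = +0.00015°.
Converting to metres (1° lat = 111125 m, cos φ = 0.745516): observed ΔN = -36.7 m, observed ΔE = 12.4 m.
Subtracting the expected shift leaves a residual of -36.7 − (-62) = 25.3 m north and 12.4 − (-32) = 44.4 m east.
Residual distance = √(25.3² + 44.4²) = 51.1 m.

51 m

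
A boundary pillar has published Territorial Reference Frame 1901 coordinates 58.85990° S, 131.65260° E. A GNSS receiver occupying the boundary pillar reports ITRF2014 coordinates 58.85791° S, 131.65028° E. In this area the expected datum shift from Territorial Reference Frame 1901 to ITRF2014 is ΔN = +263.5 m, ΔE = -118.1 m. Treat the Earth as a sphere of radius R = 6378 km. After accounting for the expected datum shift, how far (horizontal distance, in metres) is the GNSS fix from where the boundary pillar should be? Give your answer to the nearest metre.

45 m

Observed coordinate differences: Δφ = +0.00199°, Δλ = -0.00232°.
Converting to metres (1° lat = 111317 m, cos φ = 0.517132): observed ΔN = 221.5 m, observed ΔE = -133.6 m.
Subtracting the expected shift leaves a residual of 221.5 − (263.5) = -42.0 m north and -133.6 − (-118.1) = -15.5 m east.
Residual distance = √((-42.0)² + (-15.5)²) = 44.7 m.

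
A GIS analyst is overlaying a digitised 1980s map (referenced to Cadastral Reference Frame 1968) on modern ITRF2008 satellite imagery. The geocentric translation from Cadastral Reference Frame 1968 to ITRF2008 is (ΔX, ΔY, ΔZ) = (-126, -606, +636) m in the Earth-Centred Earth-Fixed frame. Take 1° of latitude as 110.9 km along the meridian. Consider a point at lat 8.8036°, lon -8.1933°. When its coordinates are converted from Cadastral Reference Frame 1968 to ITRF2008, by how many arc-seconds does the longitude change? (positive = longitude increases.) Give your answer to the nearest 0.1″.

Δλ = -20.3″

sin φ = 0.153048, cos φ = 0.988219, sin λ = -0.142513, cos λ = 0.989793.
East component: ΔE = −sin λ·ΔX + cos λ·ΔY = −(-0.142513)(-126) + (0.989793)(-606) = -617.77 m.
1° of latitude spans 110900 m; at latitude φ, 1° of longitude spans that × cos φ = 109593.5 m, so Δλ = -617.77 / 109593.5 × 3600 = -20.293″.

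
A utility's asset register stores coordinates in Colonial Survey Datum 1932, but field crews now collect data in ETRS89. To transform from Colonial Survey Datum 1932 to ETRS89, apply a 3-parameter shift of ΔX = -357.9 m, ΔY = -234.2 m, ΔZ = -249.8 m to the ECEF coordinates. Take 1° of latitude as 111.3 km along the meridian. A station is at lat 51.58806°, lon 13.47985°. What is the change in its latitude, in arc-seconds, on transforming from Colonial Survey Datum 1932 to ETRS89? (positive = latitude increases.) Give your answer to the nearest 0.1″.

sin φ = 0.783564, cos φ = 0.621311, sin λ = 0.233103, cos λ = 0.972452.
North component: ΔN = −sin φ cos λ·ΔX − sin φ sin λ·ΔY + cos φ·ΔZ = −(0.783564)(0.972452)(-357.9) − (0.783564)(0.233103)(-234.2) + (0.621311)(-249.8) = 160.29 m.
1° of latitude spans 111300 m, so Δφ = 160.29 / 111300 × 3600 = 5.184″.

Δφ = 5.2″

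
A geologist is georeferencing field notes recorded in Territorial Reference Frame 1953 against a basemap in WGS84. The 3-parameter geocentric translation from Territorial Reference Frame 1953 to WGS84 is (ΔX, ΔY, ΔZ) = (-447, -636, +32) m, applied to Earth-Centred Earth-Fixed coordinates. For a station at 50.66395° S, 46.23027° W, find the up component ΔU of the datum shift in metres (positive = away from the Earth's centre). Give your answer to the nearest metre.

ΔU = 70 m

At φ = -50.66395°, λ = -46.23027°: sin φ = -0.773442, cos φ = 0.633868, sin λ = -0.722126, cos λ = 0.691762.
ΔU = cos φ cos λ·ΔX + cos φ sin λ·ΔY + sin φ·ΔZ = (0.633868)(0.691762)(-447) + (0.633868)(-0.722126)(-636) + (-0.773442)(32) = 70.36 m.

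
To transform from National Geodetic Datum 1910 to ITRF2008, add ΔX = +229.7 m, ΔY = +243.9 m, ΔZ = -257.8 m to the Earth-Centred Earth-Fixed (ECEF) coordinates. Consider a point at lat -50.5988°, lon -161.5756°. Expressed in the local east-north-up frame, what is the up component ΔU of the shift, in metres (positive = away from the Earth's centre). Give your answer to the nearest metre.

At φ = -50.5988°, λ = -161.5756°: sin φ = -0.772720, cos φ = 0.634747, sin λ = -0.316053, cos λ = -0.948742.
ΔU = cos φ cos λ·ΔX + cos φ sin λ·ΔY + sin φ·ΔZ = (0.634747)(-0.948742)(229.7) + (0.634747)(-0.316053)(243.9) + (-0.772720)(-257.8) = 11.95 m.

ΔU = 12 m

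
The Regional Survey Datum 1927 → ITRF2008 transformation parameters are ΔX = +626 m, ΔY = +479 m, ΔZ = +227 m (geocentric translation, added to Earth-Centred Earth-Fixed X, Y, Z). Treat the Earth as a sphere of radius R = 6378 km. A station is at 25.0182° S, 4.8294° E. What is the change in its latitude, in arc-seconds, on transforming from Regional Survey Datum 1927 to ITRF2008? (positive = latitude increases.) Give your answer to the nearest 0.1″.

Δφ = 15.7″

sin φ = -0.422906, cos φ = 0.906173, sin λ = 0.084189, cos λ = 0.996450.
North component: ΔN = −sin φ cos λ·ΔX − sin φ sin λ·ΔY + cos φ·ΔZ = −(-0.422906)(0.996450)(626) − (-0.422906)(0.084189)(479) + (0.906173)(227) = 486.56 m.
1° of latitude spans πR/180 = 111317 m, so Δφ = 486.56 / 111317 × 3600 = 15.735″.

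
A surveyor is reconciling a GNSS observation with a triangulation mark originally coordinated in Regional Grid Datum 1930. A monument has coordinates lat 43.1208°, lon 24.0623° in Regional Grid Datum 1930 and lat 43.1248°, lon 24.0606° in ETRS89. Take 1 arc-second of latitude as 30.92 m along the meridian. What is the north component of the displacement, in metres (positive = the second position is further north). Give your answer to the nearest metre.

ΔN = 445 m

Δφ = 43.1248° − 43.1208° = +0.0040°; Δλ = 24.0606° − 24.0623° = -0.0017°.
1° of latitude = 3600 × 30.92 = 111312 m.
ΔN = Δφ × 111312 = 445.2 m; ΔE = Δλ × 111312 × cos(43.1208°) = -0.0017 × 111312 × 0.729914 = -138.1 m.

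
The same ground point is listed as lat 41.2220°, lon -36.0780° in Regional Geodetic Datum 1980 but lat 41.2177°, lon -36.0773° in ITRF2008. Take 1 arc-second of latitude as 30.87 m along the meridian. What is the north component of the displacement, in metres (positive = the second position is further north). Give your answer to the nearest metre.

ΔN = -478 m

Δφ = 41.2177° − 41.2220° = -0.0043°; Δλ = -36.0773° − -36.0780° = +0.0007°.
1° of latitude = 3600 × 30.87 = 111132 m.
ΔN = Δφ × 111132 = -477.9 m; ΔE = Δλ × 111132 × cos(41.2220°) = +0.0007 × 111132 × 0.752162 = 58.5 m.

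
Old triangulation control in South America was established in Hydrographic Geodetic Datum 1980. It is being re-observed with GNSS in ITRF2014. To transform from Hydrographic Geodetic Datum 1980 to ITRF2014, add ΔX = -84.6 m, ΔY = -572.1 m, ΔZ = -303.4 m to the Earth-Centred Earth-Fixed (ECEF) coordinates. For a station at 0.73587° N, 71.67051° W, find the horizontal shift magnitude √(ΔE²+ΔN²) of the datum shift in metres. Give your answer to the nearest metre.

The local east axis at (φ, λ) is (−sin λ, cos λ, 0), so ΔE = −sin(-71.67051°)·(-84.6) + cos(-71.67051°)·(-572.1) = -260.22 m.
The local north axis is (−sin φ cos λ, −sin φ sin λ, cos φ), giving ΔN = 0.342 − 6.975 − 303.375 = -310.01 m.
Horizontal magnitude = √(ΔE² + ΔN²) = √((-260.22)² + (-310.01)²) = 404.75 m.

405 m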